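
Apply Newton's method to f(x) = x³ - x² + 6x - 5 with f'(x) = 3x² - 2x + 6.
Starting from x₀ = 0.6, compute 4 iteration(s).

f(x) = x³ - x² + 6x - 5
f'(x) = 3x² - 2x + 6
x₀ = 0.6

Newton-Raphson formula: x_{n+1} = x_n - f(x_n)/f'(x_n)

Iteration 1:
  f(0.600000) = -1.544000
  f'(0.600000) = 5.880000
  x_1 = 0.600000 - (-1.544000)/5.880000 = 0.862585
Iteration 2:
  f(0.862585) = 0.073266
  f'(0.862585) = 6.506989
  x_2 = 0.862585 - 0.073266/6.506989 = 0.851325
Iteration 3:
  f(0.851325) = 0.000200
  f'(0.851325) = 6.471614
  x_3 = 0.851325 - 0.000200/6.471614 = 0.851295
Iteration 4:
  f(0.851295) = 0.000000
  f'(0.851295) = 6.471518
  x_4 = 0.851295 - 0.000000/6.471518 = 0.851295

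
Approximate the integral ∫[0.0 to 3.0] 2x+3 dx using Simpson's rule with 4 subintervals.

f(x) = 2x+3
a = 0.0, b = 3.0, n = 4
h = (b - a)/n = 0.750000

Simpson's rule: (h/3)[f(x₀) + 4f(x₁) + 2f(x₂) + ... + f(xₙ)]

x_0 = 0.0000, f(x_0) = 3.000000, coefficient = 1
x_1 = 0.7500, f(x_1) = 4.500000, coefficient = 4
x_2 = 1.5000, f(x_2) = 6.000000, coefficient = 2
x_3 = 2.2500, f(x_3) = 7.500000, coefficient = 4
x_4 = 3.0000, f(x_4) = 9.000000, coefficient = 1

I ≈ (0.750000/3) × 72.000000 = 18.000000
Exact value: 18.000000
Error: 0.000000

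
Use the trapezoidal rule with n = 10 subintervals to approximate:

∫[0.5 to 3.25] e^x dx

f(x) = e^x
a = 0.5, b = 3.25, n = 10
h = (b - a)/n = 0.275000

Trapezoidal rule: (h/2)[f(x₀) + 2f(x₁) + 2f(x₂) + ... + f(xₙ)]

x_0 = 0.5000, f(x_0) = 1.648721, coefficient = 1
x_1 = 0.7750, f(x_1) = 2.170592, coefficient = 2
x_2 = 1.0500, f(x_2) = 2.857651, coefficient = 2
x_3 = 1.3250, f(x_3) = 3.762185, coefficient = 2
x_4 = 1.6000, f(x_4) = 4.953032, coefficient = 2
x_5 = 1.8750, f(x_5) = 6.520819, coefficient = 2
x_6 = 2.1500, f(x_6) = 8.584858, coefficient = 2
x_7 = 2.4250, f(x_7) = 11.302229, coefficient = 2
x_8 = 2.7000, f(x_8) = 14.879732, coefficient = 2
x_9 = 2.9750, f(x_9) = 19.589623, coefficient = 2
x_10 = 3.2500, f(x_10) = 25.790340, coefficient = 1

I ≈ (0.275000/2) × 176.680507 = 24.293570
Exact value: 24.141619
Error: 0.151951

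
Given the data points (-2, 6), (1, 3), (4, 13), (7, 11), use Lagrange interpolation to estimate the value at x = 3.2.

Lagrange interpolation formula:
P(x) = Σ yᵢ × Lᵢ(x)
where Lᵢ(x) = Π_{j≠i} (x - xⱼ)/(xᵢ - xⱼ)

L_0(3.2) = (3.2 - 1)/(-2 - 1) × (3.2 - 4)/(-2 - 4) × (3.2 - 7)/(-2 - 7) = -0.041284
L_1(3.2) = (3.2 - (-2))/(1 - (-2)) × (3.2 - 4)/(1 - 4) × (3.2 - 7)/(1 - 7) = 0.292741
L_2(3.2) = (3.2 - (-2))/(4 - (-2)) × (3.2 - 1)/(4 - 1) × (3.2 - 7)/(4 - 7) = 0.805037
L_3(3.2) = (3.2 - (-2))/(7 - (-2)) × (3.2 - 1)/(7 - 1) × (3.2 - 4)/(7 - 4) = -0.056494

P(3.2) = 6×L_0(3.2) + 3×L_1(3.2) + 13×L_2(3.2) + 11×L_3(3.2)
P(3.2) = 10.474568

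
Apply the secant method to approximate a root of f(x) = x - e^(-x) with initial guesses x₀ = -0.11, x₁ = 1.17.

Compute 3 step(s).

f(x) = x - e^(-x)
x₀ = -0.11, x₁ = 1.17

Secant formula: x_{n+1} = x_n - f(x_n)(x_n - x_{n-1})/(f(x_n) - f(x_{n-1}))

Iteration 1:
  f(-0.110000) = -1.226278
  f(1.170000) = 0.859633
  x_2 = 1.170000 - 0.859633×(1.170000 - (-0.110000))/(0.859633 - (-1.226278))
       = 0.642494
Iteration 2:
  f(1.170000) = 0.859633
  f(0.642494) = 0.116515
  x_3 = 0.642494 - 0.116515×(0.642494 - 1.170000)/(0.116515 - 0.859633)
       = 0.559785
Iteration 3:
  f(0.642494) = 0.116515
  f(0.559785) = -0.011547
  x_4 = 0.559785 - (-0.011547)×(0.559785 - 0.642494)/(-0.011547 - 0.116515)
       = 0.567243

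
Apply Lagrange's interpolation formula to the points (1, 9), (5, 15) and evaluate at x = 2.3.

Lagrange interpolation formula:
P(x) = Σ yᵢ × Lᵢ(x)
where Lᵢ(x) = Π_{j≠i} (x - xⱼ)/(xᵢ - xⱼ)

L_0(2.3) = (2.3 - 5)/(1 - 5) = 0.675000
L_1(2.3) = (2.3 - 1)/(5 - 1) = 0.325000

P(2.3) = 9×L_0(2.3) + 15×L_1(2.3)
P(2.3) = 10.950000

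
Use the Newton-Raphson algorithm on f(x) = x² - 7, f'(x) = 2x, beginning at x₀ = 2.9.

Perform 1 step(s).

f(x) = x² - 7
f'(x) = 2x
x₀ = 2.9

Newton-Raphson formula: x_{n+1} = x_n - f(x_n)/f'(x_n)

Iteration 1:
  f(2.900000) = 1.410000
  f'(2.900000) = 5.800000
  x_1 = 2.900000 - 1.410000/5.800000 = 2.656897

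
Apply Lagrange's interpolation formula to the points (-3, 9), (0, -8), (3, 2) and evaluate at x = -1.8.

Lagrange interpolation formula:
P(x) = Σ yᵢ × Lᵢ(x)
where Lᵢ(x) = Π_{j≠i} (x - xⱼ)/(xᵢ - xⱼ)

L_0(-1.8) = (-1.8 - 0)/(-3 - 0) × (-1.8 - 3)/(-3 - 3) = 0.480000
L_1(-1.8) = (-1.8 - (-3))/(0 - (-3)) × (-1.8 - 3)/(0 - 3) = 0.640000
L_2(-1.8) = (-1.8 - (-3))/(3 - (-3)) × (-1.8 - 0)/(3 - 0) = -0.120000

P(-1.8) = 9×L_0(-1.8) + (-8)×L_1(-1.8) + 2×L_2(-1.8)
P(-1.8) = -1.040000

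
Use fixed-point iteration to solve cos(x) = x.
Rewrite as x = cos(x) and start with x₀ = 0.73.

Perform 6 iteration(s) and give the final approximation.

Equation: cos(x) = x
Fixed-point form: x = cos(x)
x₀ = 0.73

x_1 = g(0.730000) = 0.745174
x_2 = g(0.745174) = 0.734970
x_3 = g(0.734970) = 0.741851
x_4 = g(0.741851) = 0.737219
x_5 = g(0.737219) = 0.740341
x_6 = g(0.740341) = 0.738239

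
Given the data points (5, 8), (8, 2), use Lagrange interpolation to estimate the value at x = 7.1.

Lagrange interpolation formula:
P(x) = Σ yᵢ × Lᵢ(x)
where Lᵢ(x) = Π_{j≠i} (x - xⱼ)/(xᵢ - xⱼ)

L_0(7.1) = (7.1 - 8)/(5 - 8) = 0.300000
L_1(7.1) = (7.1 - 5)/(8 - 5) = 0.700000

P(7.1) = 8×L_0(7.1) + 2×L_1(7.1)
P(7.1) = 3.800000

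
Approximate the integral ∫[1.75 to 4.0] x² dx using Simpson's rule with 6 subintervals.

f(x) = x²
a = 1.75, b = 4.0, n = 6
h = (b - a)/n = 0.375000

Simpson's rule: (h/3)[f(x₀) + 4f(x₁) + 2f(x₂) + ... + f(xₙ)]

x_0 = 1.7500, f(x_0) = 3.062500, coefficient = 1
x_1 = 2.1250, f(x_1) = 4.515625, coefficient = 4
x_2 = 2.5000, f(x_2) = 6.250000, coefficient = 2
x_3 = 2.8750, f(x_3) = 8.265625, coefficient = 4
x_4 = 3.2500, f(x_4) = 10.562500, coefficient = 2
x_5 = 3.6250, f(x_5) = 13.140625, coefficient = 4
x_6 = 4.0000, f(x_6) = 16.000000, coefficient = 1

I ≈ (0.375000/3) × 156.375000 = 19.546875
Exact value: 19.546875
Error: 0.000000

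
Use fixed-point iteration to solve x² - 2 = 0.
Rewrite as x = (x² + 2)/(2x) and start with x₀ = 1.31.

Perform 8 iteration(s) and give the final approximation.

Equation: x² - 2 = 0
Fixed-point form: x = (x² + 2)/(2x)
x₀ = 1.31

x_1 = g(1.310000) = 1.418359
x_2 = g(1.418359) = 1.414220
x_3 = g(1.414220) = 1.414214
x_4 = g(1.414214) = 1.414214
x_5 = g(1.414214) = 1.414214
x_6 = g(1.414214) = 1.414214
x_7 = g(1.414214) = 1.414214
x_8 = g(1.414214) = 1.414214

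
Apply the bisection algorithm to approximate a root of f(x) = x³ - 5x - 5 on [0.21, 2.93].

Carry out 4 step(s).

f(x) = x³ - 5x - 5
Initial interval: [0.21, 2.93]

Iteration 1:
  c_1 = (0.210000 + 2.930000)/2 = 1.570000
  f(c_1) = f(1.570000) = -8.980107
  f(a) × f(c) ≥ 0, new interval: [1.570000, 2.930000]
Iteration 2:
  c_2 = (1.570000 + 2.930000)/2 = 2.250000
  f(c_2) = f(2.250000) = -4.859375
  f(a) × f(c) ≥ 0, new interval: [2.250000, 2.930000]
Iteration 3:
  c_3 = (2.250000 + 2.930000)/2 = 2.590000
  f(c_3) = f(2.590000) = -0.576021
  f(a) × f(c) ≥ 0, new interval: [2.590000, 2.930000]
Iteration 4:
  c_4 = (2.590000 + 2.930000)/2 = 2.760000
  f(c_4) = f(2.760000) = 2.224576
  f(a) × f(c) < 0, new interval: [2.590000, 2.760000]

After 4 iteration(s), the approximation is c_4 = 2.760000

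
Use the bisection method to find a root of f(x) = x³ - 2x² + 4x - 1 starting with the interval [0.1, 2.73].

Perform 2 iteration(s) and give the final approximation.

f(x) = x³ - 2x² + 4x - 1
Initial interval: [0.1, 2.73]

Iteration 1:
  c_1 = (0.100000 + 2.730000)/2 = 1.415000
  f(c_1) = f(1.415000) = 3.488698
  f(a) × f(c) < 0, new interval: [0.100000, 1.415000]
Iteration 2:
  c_2 = (0.100000 + 1.415000)/2 = 0.757500
  f(c_2) = f(0.757500) = 1.317046
  f(a) × f(c) < 0, new interval: [0.100000, 0.757500]

After 2 iteration(s), the approximation is c_2 = 0.757500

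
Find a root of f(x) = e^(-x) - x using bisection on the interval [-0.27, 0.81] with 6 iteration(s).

f(x) = e^(-x) - x
Initial interval: [-0.27, 0.81]

Iteration 1:
  c_1 = (-0.270000 + 0.810000)/2 = 0.270000
  f(c_1) = f(0.270000) = 0.493379
  f(a) × f(c) ≥ 0, new interval: [0.270000, 0.810000]
Iteration 2:
  c_2 = (0.270000 + 0.810000)/2 = 0.540000
  f(c_2) = f(0.540000) = 0.042748
  f(a) × f(c) ≥ 0, new interval: [0.540000, 0.810000]
Iteration 3:
  c_3 = (0.540000 + 0.810000)/2 = 0.675000
  f(c_3) = f(0.675000) = -0.165844
  f(a) × f(c) < 0, new interval: [0.540000, 0.675000]
Iteration 4:
  c_4 = (0.540000 + 0.675000)/2 = 0.607500
  f(c_4) = f(0.607500) = -0.062789
  f(a) × f(c) < 0, new interval: [0.540000, 0.607500]
Iteration 5:
  c_5 = (0.540000 + 0.607500)/2 = 0.573750
  f(c_5) = f(0.573750) = -0.010341
  f(a) × f(c) < 0, new interval: [0.540000, 0.573750]
Iteration 6:
  c_6 = (0.540000 + 0.573750)/2 = 0.556875
  f(c_6) = f(0.556875) = 0.016122
  f(a) × f(c) ≥ 0, new interval: [0.556875, 0.573750]

After 6 iteration(s), the approximation is c_6 = 0.556875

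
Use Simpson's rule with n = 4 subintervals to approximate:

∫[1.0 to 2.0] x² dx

f(x) = x²
a = 1.0, b = 2.0, n = 4
h = (b - a)/n = 0.250000

Simpson's rule: (h/3)[f(x₀) + 4f(x₁) + 2f(x₂) + ... + f(xₙ)]

x_0 = 1.0000, f(x_0) = 1.000000, coefficient = 1
x_1 = 1.2500, f(x_1) = 1.562500, coefficient = 4
x_2 = 1.5000, f(x_2) = 2.250000, coefficient = 2
x_3 = 1.7500, f(x_3) = 3.062500, coefficient = 4
x_4 = 2.0000, f(x_4) = 4.000000, coefficient = 1

I ≈ (0.250000/3) × 28.000000 = 2.333333
Exact value: 2.333333
Error: 0.000000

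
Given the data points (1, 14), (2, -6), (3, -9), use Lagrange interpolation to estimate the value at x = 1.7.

Lagrange interpolation formula:
P(x) = Σ yᵢ × Lᵢ(x)
where Lᵢ(x) = Π_{j≠i} (x - xⱼ)/(xᵢ - xⱼ)

L_0(1.7) = (1.7 - 2)/(1 - 2) × (1.7 - 3)/(1 - 3) = 0.195000
L_1(1.7) = (1.7 - 1)/(2 - 1) × (1.7 - 3)/(2 - 3) = 0.910000
L_2(1.7) = (1.7 - 1)/(3 - 1) × (1.7 - 2)/(3 - 2) = -0.105000

P(1.7) = 14×L_0(1.7) + (-6)×L_1(1.7) + (-9)×L_2(1.7)
P(1.7) = -1.785000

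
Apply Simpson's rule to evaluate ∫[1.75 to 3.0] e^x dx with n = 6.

f(x) = e^x
a = 1.75, b = 3.0, n = 6
h = (b - a)/n = 0.208333

Simpson's rule: (h/3)[f(x₀) + 4f(x₁) + 2f(x₂) + ... + f(xₙ)]

x_0 = 1.7500, f(x_0) = 5.754603, coefficient = 1
x_1 = 1.9583, f(x_1) = 7.087505, coefficient = 4
x_2 = 2.1667, f(x_2) = 8.729138, coefficient = 2
x_3 = 2.3750, f(x_3) = 10.751013, coefficient = 4
x_4 = 2.5833, f(x_4) = 13.241202, coefficient = 2
x_5 = 2.7917, f(x_5) = 16.308177, coefficient = 4
x_6 = 3.0000, f(x_6) = 20.085537, coefficient = 1

I ≈ (0.208333/3) × 206.367602 = 14.331083
Exact value: 14.330934
Error: 0.000149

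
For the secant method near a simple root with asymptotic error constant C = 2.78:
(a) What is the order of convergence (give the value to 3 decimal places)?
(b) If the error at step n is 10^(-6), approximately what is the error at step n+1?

(a) Secant method has superlinear convergence with order φ = (1+√5)/2 ≈ 1.618.
    This means |e_{n+1}| ≈ C|e_n|^1.618.

(b) With |e_n| = 10^(-6) and C = 2.78:
    |e_{n+1}| ≈ 2.78 × (10^(-6))^1.618 = 2.78 × 10^(-9.71)

(a) ≈ 1.618 (golden ratio); (b) |e_{n+1}| ≈ 5.443e-10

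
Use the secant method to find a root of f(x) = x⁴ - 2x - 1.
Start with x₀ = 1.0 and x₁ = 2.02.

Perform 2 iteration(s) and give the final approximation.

f(x) = x⁴ - 2x - 1
x₀ = 1.0, x₁ = 2.02

Secant formula: x_{n+1} = x_n - f(x_n)(x_n - x_{n-1})/(f(x_n) - f(x_{n-1}))

Iteration 1:
  f(1.000000) = -2.000000
  f(2.020000) = 11.609664
  x_2 = 2.020000 - 11.609664×(2.020000 - 1.000000)/(11.609664 - (-2.000000))
       = 1.149893
Iteration 2:
  f(2.020000) = 11.609664
  f(1.149893) = -1.551429
  x_3 = 1.149893 - (-1.551429)×(1.149893 - 2.020000)/(-1.551429 - 11.609664)
       = 1.252462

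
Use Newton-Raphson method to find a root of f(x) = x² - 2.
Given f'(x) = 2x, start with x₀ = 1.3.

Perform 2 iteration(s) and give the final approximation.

f(x) = x² - 2
f'(x) = 2x
x₀ = 1.3

Newton-Raphson formula: x_{n+1} = x_n - f(x_n)/f'(x_n)

Iteration 1:
  f(1.300000) = -0.310000
  f'(1.300000) = 2.600000
  x_1 = 1.300000 - (-0.310000)/2.600000 = 1.419231
Iteration 2:
  f(1.419231) = 0.014216
  f'(1.419231) = 2.838462
  x_2 = 1.419231 - 0.014216/2.838462 = 1.414222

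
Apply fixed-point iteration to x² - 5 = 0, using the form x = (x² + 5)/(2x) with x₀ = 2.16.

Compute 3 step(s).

Equation: x² - 5 = 0
Fixed-point form: x = (x² + 5)/(2x)
x₀ = 2.16

x_1 = g(2.160000) = 2.237407
x_2 = g(2.237407) = 2.236068
x_3 = g(2.236068) = 2.236068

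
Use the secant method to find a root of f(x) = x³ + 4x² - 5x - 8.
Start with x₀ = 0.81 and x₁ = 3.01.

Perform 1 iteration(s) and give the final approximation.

f(x) = x³ + 4x² - 5x - 8
x₀ = 0.81, x₁ = 3.01

Secant formula: x_{n+1} = x_n - f(x_n)(x_n - x_{n-1})/(f(x_n) - f(x_{n-1}))

Iteration 1:
  f(0.810000) = -8.894159
  f(3.010000) = 40.461301
  x_2 = 3.010000 - 40.461301×(3.010000 - 0.810000)/(40.461301 - (-8.894159))
       = 1.206454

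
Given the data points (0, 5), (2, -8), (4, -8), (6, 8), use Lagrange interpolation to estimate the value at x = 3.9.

Lagrange interpolation formula:
P(x) = Σ yᵢ × Lᵢ(x)
where Lᵢ(x) = Π_{j≠i} (x - xⱼ)/(xᵢ - xⱼ)

L_0(3.9) = (3.9 - 2)/(0 - 2) × (3.9 - 4)/(0 - 4) × (3.9 - 6)/(0 - 6) = -0.008313
L_1(3.9) = (3.9 - 0)/(2 - 0) × (3.9 - 4)/(2 - 4) × (3.9 - 6)/(2 - 6) = 0.051188
L_2(3.9) = (3.9 - 0)/(4 - 0) × (3.9 - 2)/(4 - 2) × (3.9 - 6)/(4 - 6) = 0.972562
L_3(3.9) = (3.9 - 0)/(6 - 0) × (3.9 - 2)/(6 - 2) × (3.9 - 4)/(6 - 4) = -0.015438

P(3.9) = 5×L_0(3.9) + (-8)×L_1(3.9) + (-8)×L_2(3.9) + 8×L_3(3.9)
P(3.9) = -8.355063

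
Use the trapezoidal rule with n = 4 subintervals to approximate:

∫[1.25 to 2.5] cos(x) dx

f(x) = cos(x)
a = 1.25, b = 2.5, n = 4
h = (b - a)/n = 0.312500

Trapezoidal rule: (h/2)[f(x₀) + 2f(x₁) + 2f(x₂) + ... + f(xₙ)]

x_0 = 1.2500, f(x_0) = 0.315322, coefficient = 1
x_1 = 1.5625, f(x_1) = 0.008296, coefficient = 2
x_2 = 1.8750, f(x_2) = -0.299534, coefficient = 2
x_3 = 2.1875, f(x_3) = -0.578349, coefficient = 2
x_4 = 2.5000, f(x_4) = -0.801144, coefficient = 1

I ≈ (0.312500/2) × -2.224994 = -0.347655
Exact value: -0.350512
Error: 0.002857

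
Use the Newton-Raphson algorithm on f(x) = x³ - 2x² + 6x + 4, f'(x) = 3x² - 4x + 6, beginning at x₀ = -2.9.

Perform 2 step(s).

f(x) = x³ - 2x² + 6x + 4
f'(x) = 3x² - 4x + 6
x₀ = -2.9

Newton-Raphson formula: x_{n+1} = x_n - f(x_n)/f'(x_n)

Iteration 1:
  f(-2.900000) = -54.609000
  f'(-2.900000) = 42.830000
  x_1 = -2.900000 - (-54.609000)/42.830000 = -1.624982
Iteration 2:
  f(-1.624982) = -15.321908
  f'(-1.624982) = 20.421634
  x_2 = -1.624982 - (-15.321908)/20.421634 = -0.874704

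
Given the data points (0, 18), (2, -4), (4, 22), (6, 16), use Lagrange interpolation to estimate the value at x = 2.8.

Lagrange interpolation formula:
P(x) = Σ yᵢ × Lᵢ(x)
where Lᵢ(x) = Π_{j≠i} (x - xⱼ)/(xᵢ - xⱼ)

L_0(2.8) = (2.8 - 2)/(0 - 2) × (2.8 - 4)/(0 - 4) × (2.8 - 6)/(0 - 6) = -0.064000
L_1(2.8) = (2.8 - 0)/(2 - 0) × (2.8 - 4)/(2 - 4) × (2.8 - 6)/(2 - 6) = 0.672000
L_2(2.8) = (2.8 - 0)/(4 - 0) × (2.8 - 2)/(4 - 2) × (2.8 - 6)/(4 - 6) = 0.448000
L_3(2.8) = (2.8 - 0)/(6 - 0) × (2.8 - 2)/(6 - 2) × (2.8 - 4)/(6 - 4) = -0.056000

P(2.8) = 18×L_0(2.8) + (-4)×L_1(2.8) + 22×L_2(2.8) + 16×L_3(2.8)
P(2.8) = 5.120000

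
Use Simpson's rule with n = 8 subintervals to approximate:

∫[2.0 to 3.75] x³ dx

f(x) = x³
a = 2.0, b = 3.75, n = 8
h = (b - a)/n = 0.218750

Simpson's rule: (h/3)[f(x₀) + 4f(x₁) + 2f(x₂) + ... + f(xₙ)]

x_0 = 2.0000, f(x_0) = 8.000000, coefficient = 1
x_1 = 2.2188, f(x_1) = 10.922577, coefficient = 4
x_2 = 2.4375, f(x_2) = 14.482178, coefficient = 2
x_3 = 2.6562, f(x_3) = 18.741608, coefficient = 4
x_4 = 2.8750, f(x_4) = 23.763672, coefficient = 2
x_5 = 3.0938, f(x_5) = 29.611176, coefficient = 4
x_6 = 3.3125, f(x_6) = 36.346924, coefficient = 2
x_7 = 3.5312, f(x_7) = 44.033722, coefficient = 4
x_8 = 3.7500, f(x_8) = 52.734375, coefficient = 1

I ≈ (0.218750/3) × 623.156250 = 45.438477
Exact value: 45.438477
Error: 0.000000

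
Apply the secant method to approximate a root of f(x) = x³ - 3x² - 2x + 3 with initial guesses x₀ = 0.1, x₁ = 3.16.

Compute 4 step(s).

f(x) = x³ - 3x² - 2x + 3
x₀ = 0.1, x₁ = 3.16

Secant formula: x_{n+1} = x_n - f(x_n)(x_n - x_{n-1})/(f(x_n) - f(x_{n-1}))

Iteration 1:
  f(0.100000) = 2.771000
  f(3.160000) = -1.722304
  x_2 = 3.160000 - (-1.722304)×(3.160000 - 0.100000)/(-1.722304 - 2.771000)
       = 1.987088
Iteration 2:
  f(3.160000) = -1.722304
  f(1.987088) = -4.973678
  x_3 = 1.987088 - (-4.973678)×(1.987088 - 3.160000)/(-4.973678 - (-1.722304))
       = 3.781310
Iteration 3:
  f(1.987088) = -4.973678
  f(3.781310) = 6.608788
  x_4 = 3.781310 - 6.608788×(3.781310 - 1.987088)/(6.608788 - (-4.973678))
       = 2.757553
Iteration 4:
  f(3.781310) = 6.608788
  f(2.757553) = -4.358698
  x_5 = 2.757553 - (-4.358698)×(2.757553 - 3.781310)/(-4.358698 - 6.608788)
       = 3.164414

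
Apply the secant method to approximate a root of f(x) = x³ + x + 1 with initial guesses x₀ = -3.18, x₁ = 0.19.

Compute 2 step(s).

f(x) = x³ + x + 1
x₀ = -3.18, x₁ = 0.19

Secant formula: x_{n+1} = x_n - f(x_n)(x_n - x_{n-1})/(f(x_n) - f(x_{n-1}))

Iteration 1:
  f(-3.180000) = -34.337432
  f(0.190000) = 1.196859
  x_2 = 0.190000 - 1.196859×(0.190000 - (-3.180000))/(1.196859 - (-34.337432))
       = 0.076492
Iteration 2:
  f(0.190000) = 1.196859
  f(0.076492) = 1.076940
  x_3 = 0.076492 - 1.076940×(0.076492 - 0.190000)/(1.076940 - 1.196859)
       = -0.942869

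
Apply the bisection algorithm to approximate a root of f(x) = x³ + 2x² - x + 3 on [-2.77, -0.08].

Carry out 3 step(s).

f(x) = x³ + 2x² - x + 3
Initial interval: [-2.77, -0.08]

Iteration 1:
  c_1 = (-2.770000 + (-0.080000))/2 = -1.425000
  f(c_1) = f(-1.425000) = 5.592609
  f(a) × f(c) < 0, new interval: [-2.770000, -1.425000]
Iteration 2:
  c_2 = (-2.770000 + (-1.425000))/2 = -2.097500
  f(c_2) = f(-2.097500) = 4.668548
  f(a) × f(c) < 0, new interval: [-2.770000, -2.097500]
Iteration 3:
  c_3 = (-2.770000 + (-2.097500))/2 = -2.433750
  f(c_3) = f(-2.433750) = 2.864588
  f(a) × f(c) < 0, new interval: [-2.770000, -2.433750]

After 3 iteration(s), the approximation is c_3 = -2.433750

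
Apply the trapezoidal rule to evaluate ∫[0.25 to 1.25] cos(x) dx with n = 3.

f(x) = cos(x)
a = 0.25, b = 1.25, n = 3
h = (b - a)/n = 0.333333

Trapezoidal rule: (h/2)[f(x₀) + 2f(x₁) + 2f(x₂) + ... + f(xₙ)]

x_0 = 0.2500, f(x_0) = 0.968912, coefficient = 1
x_1 = 0.5833, f(x_1) = 0.834631, coefficient = 2
x_2 = 0.9167, f(x_2) = 0.608469, coefficient = 2
x_3 = 1.2500, f(x_3) = 0.315322, coefficient = 1

I ≈ (0.333333/2) × 4.170435 = 0.695072
Exact value: 0.701581
Error: 0.006508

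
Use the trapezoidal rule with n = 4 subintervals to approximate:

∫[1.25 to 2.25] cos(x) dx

f(x) = cos(x)
a = 1.25, b = 2.25, n = 4
h = (b - a)/n = 0.250000

Trapezoidal rule: (h/2)[f(x₀) + 2f(x₁) + 2f(x₂) + ... + f(xₙ)]

x_0 = 1.2500, f(x_0) = 0.315322, coefficient = 1
x_1 = 1.5000, f(x_1) = 0.070737, coefficient = 2
x_2 = 1.7500, f(x_2) = -0.178246, coefficient = 2
x_3 = 2.0000, f(x_3) = -0.416147, coefficient = 2
x_4 = 2.2500, f(x_4) = -0.628174, coefficient = 1

I ≈ (0.250000/2) × -1.360163 = -0.170020
Exact value: -0.170911
Error: 0.000891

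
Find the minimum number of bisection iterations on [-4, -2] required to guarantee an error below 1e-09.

We need (b-a)/2^n ≤ 1e-09
(-2 - (-4))/2^n ≤ 1e-09
2/2^n ≤ 1e-09
2^n ≥ 2000000000
n ≥ log₂(2000000000) = 30.90
n ≥ 31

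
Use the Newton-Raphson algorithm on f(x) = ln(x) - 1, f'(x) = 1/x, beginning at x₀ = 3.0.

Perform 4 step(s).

f(x) = ln(x) - 1
f'(x) = 1/x
x₀ = 3.0

Newton-Raphson formula: x_{n+1} = x_n - f(x_n)/f'(x_n)

Iteration 1:
  f(3.000000) = 0.098612
  f'(3.000000) = 0.333333
  x_1 = 3.000000 - 0.098612/0.333333 = 2.704163
Iteration 2:
  f(2.704163) = -0.005208
  f'(2.704163) = 0.369800
  x_2 = 2.704163 - (-0.005208)/0.369800 = 2.718245
Iteration 3:
  f(2.718245) = -0.000014
  f'(2.718245) = 0.367884
  x_3 = 2.718245 - (-0.000014)/0.367884 = 2.718282
Iteration 4:
  f(2.718282) = 0.000000
  f'(2.718282) = 0.367879
  x_4 = 2.718282 - 0.000000/0.367879 = 2.718282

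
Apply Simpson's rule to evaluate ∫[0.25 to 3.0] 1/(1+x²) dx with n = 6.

f(x) = 1/(1+x²)
a = 0.25, b = 3.0, n = 6
h = (b - a)/n = 0.458333

Simpson's rule: (h/3)[f(x₀) + 4f(x₁) + 2f(x₂) + ... + f(xₙ)]

x_0 = 0.2500, f(x_0) = 0.941176, coefficient = 1
x_1 = 0.7083, f(x_1) = 0.665896, coefficient = 4
x_2 = 1.1667, f(x_2) = 0.423529, coefficient = 2
x_3 = 1.6250, f(x_3) = 0.274678, coefficient = 4
x_4 = 2.0833, f(x_4) = 0.187256, coefficient = 2
x_5 = 2.5417, f(x_5) = 0.134047, coefficient = 4
x_6 = 3.0000, f(x_6) = 0.100000, coefficient = 1

I ≈ (0.458333/3) × 6.561232 = 1.002410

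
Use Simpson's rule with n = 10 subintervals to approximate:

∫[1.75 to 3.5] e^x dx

f(x) = e^x
a = 1.75, b = 3.5, n = 10
h = (b - a)/n = 0.175000

Simpson's rule: (h/3)[f(x₀) + 4f(x₁) + 2f(x₂) + ... + f(xₙ)]

x_0 = 1.7500, f(x_0) = 5.754603, coefficient = 1
x_1 = 1.9250, f(x_1) = 6.855149, coefficient = 4
x_2 = 2.1000, f(x_2) = 8.166170, coefficient = 2
x_3 = 2.2750, f(x_3) = 9.727919, coefficient = 4
x_4 = 2.4500, f(x_4) = 11.588347, coefficient = 2
x_5 = 2.6250, f(x_5) = 13.804574, coefficient = 4
x_6 = 2.8000, f(x_6) = 16.444647, coefficient = 2
x_7 = 2.9750, f(x_7) = 19.589623, coefficient = 4
x_8 = 3.1500, f(x_8) = 23.336065, coefficient = 2
x_9 = 3.3250, f(x_9) = 27.798999, coefficient = 4
x_10 = 3.5000, f(x_10) = 33.115452, coefficient = 1

I ≈ (0.175000/3) × 469.045566 = 27.360991
Exact value: 27.360849
Error: 0.000142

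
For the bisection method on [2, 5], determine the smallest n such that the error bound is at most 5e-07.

We need (b-a)/2^n ≤ 5e-07
(5 - 2)/2^n ≤ 5e-07
3/2^n ≤ 5e-07
2^n ≥ 6000000
n ≥ log₂(6000000) = 22.52
n ≥ 23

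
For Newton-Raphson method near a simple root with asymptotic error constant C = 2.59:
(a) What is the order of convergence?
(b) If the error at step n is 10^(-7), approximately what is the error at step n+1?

(a) Newton-Raphson has quadratic (order 2) convergence near simple roots.
    This means |e_{n+1}| ≈ C|e_n|².

(b) With |e_n| = 10^(-7) and C = 2.59:
    |e_{n+1}| ≈ 2.59 × (10^(-7))² = 2.59 × 10^(-14)

(a) 2 (quadratic); (b) |e_{n+1}| ≈ 2.590e-14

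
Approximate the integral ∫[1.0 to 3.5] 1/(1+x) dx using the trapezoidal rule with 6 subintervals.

f(x) = 1/(1+x)
a = 1.0, b = 3.5, n = 6
h = (b - a)/n = 0.416667

Trapezoidal rule: (h/2)[f(x₀) + 2f(x₁) + 2f(x₂) + ... + f(xₙ)]

x_0 = 1.0000, f(x_0) = 0.500000, coefficient = 1
x_1 = 1.4167, f(x_1) = 0.413793, coefficient = 2
x_2 = 1.8333, f(x_2) = 0.352941, coefficient = 2
x_3 = 2.2500, f(x_3) = 0.307692, coefficient = 2
x_4 = 2.6667, f(x_4) = 0.272727, coefficient = 2
x_5 = 3.0833, f(x_5) = 0.244898, coefficient = 2
x_6 = 3.5000, f(x_6) = 0.222222, coefficient = 1

I ≈ (0.416667/2) × 3.906326 = 0.813818
Exact value: 0.810930
Error: 0.002888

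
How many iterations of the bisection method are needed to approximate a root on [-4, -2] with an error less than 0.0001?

We need (b-a)/2^n ≤ 0.0001
(-2 - (-4))/2^n ≤ 0.0001
2/2^n ≤ 0.0001
2^n ≥ 20000
n ≥ log₂(20000) = 14.29
n ≥ 15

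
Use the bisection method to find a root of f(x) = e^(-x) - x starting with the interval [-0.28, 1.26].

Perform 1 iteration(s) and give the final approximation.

f(x) = e^(-x) - x
Initial interval: [-0.28, 1.26]

Iteration 1:
  c_1 = (-0.280000 + 1.260000)/2 = 0.490000
  f(c_1) = f(0.490000) = 0.122626
  f(a) × f(c) ≥ 0, new interval: [0.490000, 1.260000]

After 1 iteration(s), the approximation is c_1 = 0.490000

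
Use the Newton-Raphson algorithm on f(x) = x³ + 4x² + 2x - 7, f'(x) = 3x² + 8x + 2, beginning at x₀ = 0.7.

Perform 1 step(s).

f(x) = x³ + 4x² + 2x - 7
f'(x) = 3x² + 8x + 2
x₀ = 0.7

Newton-Raphson formula: x_{n+1} = x_n - f(x_n)/f'(x_n)

Iteration 1:
  f(0.700000) = -3.297000
  f'(0.700000) = 9.070000
  x_1 = 0.700000 - (-3.297000)/9.070000 = 1.063506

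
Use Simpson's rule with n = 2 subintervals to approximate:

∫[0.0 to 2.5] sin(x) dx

f(x) = sin(x)
a = 0.0, b = 2.5, n = 2
h = (b - a)/n = 1.250000

Simpson's rule: (h/3)[f(x₀) + 4f(x₁) + 2f(x₂) + ... + f(xₙ)]

x_0 = 0.0000, f(x_0) = 0.000000, coefficient = 1
x_1 = 1.2500, f(x_1) = 0.948985, coefficient = 4
x_2 = 2.5000, f(x_2) = 0.598472, coefficient = 1

I ≈ (1.250000/3) × 4.394411 = 1.831004
Exact value: 1.801144
Error: 0.029861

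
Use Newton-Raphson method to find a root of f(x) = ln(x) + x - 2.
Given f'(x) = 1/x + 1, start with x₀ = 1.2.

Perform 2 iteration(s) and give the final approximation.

f(x) = ln(x) + x - 2
f'(x) = 1/x + 1
x₀ = 1.2

Newton-Raphson formula: x_{n+1} = x_n - f(x_n)/f'(x_n)

Iteration 1:
  f(1.200000) = -0.617678
  f'(1.200000) = 1.833333
  x_1 = 1.200000 - (-0.617678)/1.833333 = 1.536916
Iteration 2:
  f(1.536916) = -0.033307
  f'(1.536916) = 1.650654
  x_2 = 1.536916 - (-0.033307)/1.650654 = 1.557094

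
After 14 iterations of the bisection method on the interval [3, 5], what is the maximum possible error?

Bisection error bound: |error| ≤ (b-a)/2^n
|error| ≤ (5 - 3)/2^14 = 2/2^14
|error| ≤ 0.0001220703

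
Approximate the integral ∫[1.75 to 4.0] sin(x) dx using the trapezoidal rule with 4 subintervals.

f(x) = sin(x)
a = 1.75, b = 4.0, n = 4
h = (b - a)/n = 0.562500

Trapezoidal rule: (h/2)[f(x₀) + 2f(x₁) + 2f(x₂) + ... + f(xₙ)]

x_0 = 1.7500, f(x_0) = 0.983986, coefficient = 1
x_1 = 2.3125, f(x_1) = 0.737319, coefficient = 2
x_2 = 2.8750, f(x_2) = 0.263446, coefficient = 2
x_3 = 3.4375, f(x_3) = -0.291608, coefficient = 2
x_4 = 4.0000, f(x_4) = -0.756802, coefficient = 1

I ≈ (0.562500/2) × 1.645497 = 0.462796
Exact value: 0.475398
Error: 0.012602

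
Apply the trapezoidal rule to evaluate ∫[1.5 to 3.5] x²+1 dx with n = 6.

f(x) = x²+1
a = 1.5, b = 3.5, n = 6
h = (b - a)/n = 0.333333

Trapezoidal rule: (h/2)[f(x₀) + 2f(x₁) + 2f(x₂) + ... + f(xₙ)]

x_0 = 1.5000, f(x_0) = 3.250000, coefficient = 1
x_1 = 1.8333, f(x_1) = 4.361111, coefficient = 2
x_2 = 2.1667, f(x_2) = 5.694444, coefficient = 2
x_3 = 2.5000, f(x_3) = 7.250000, coefficient = 2
x_4 = 2.8333, f(x_4) = 9.027778, coefficient = 2
x_5 = 3.1667, f(x_5) = 11.027778, coefficient = 2
x_6 = 3.5000, f(x_6) = 13.250000, coefficient = 1

I ≈ (0.333333/2) × 91.222222 = 15.203704
Exact value: 15.166667
Error: 0.037037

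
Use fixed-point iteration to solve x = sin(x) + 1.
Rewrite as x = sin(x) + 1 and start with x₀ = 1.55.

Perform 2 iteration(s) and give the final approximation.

Equation: x = sin(x) + 1
Fixed-point form: x = sin(x) + 1
x₀ = 1.55

x_1 = g(1.550000) = 1.999784
x_2 = g(1.999784) = 1.909387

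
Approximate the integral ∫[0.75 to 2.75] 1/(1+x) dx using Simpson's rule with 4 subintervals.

f(x) = 1/(1+x)
a = 0.75, b = 2.75, n = 4
h = (b - a)/n = 0.500000

Simpson's rule: (h/3)[f(x₀) + 4f(x₁) + 2f(x₂) + ... + f(xₙ)]

x_0 = 0.7500, f(x_0) = 0.571429, coefficient = 1
x_1 = 1.2500, f(x_1) = 0.444444, coefficient = 4
x_2 = 1.7500, f(x_2) = 0.363636, coefficient = 2
x_3 = 2.2500, f(x_3) = 0.307692, coefficient = 4
x_4 = 2.7500, f(x_4) = 0.266667, coefficient = 1

I ≈ (0.500000/3) × 4.573915 = 0.762319
Exact value: 0.762140
Error: 0.000179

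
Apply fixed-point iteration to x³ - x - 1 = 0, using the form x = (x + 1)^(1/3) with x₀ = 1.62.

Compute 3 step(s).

Equation: x³ - x - 1 = 0
Fixed-point form: x = (x + 1)^(1/3)
x₀ = 1.62

x_1 = g(1.620000) = 1.378586
x_2 = g(1.378586) = 1.334872
x_3 = g(1.334872) = 1.326644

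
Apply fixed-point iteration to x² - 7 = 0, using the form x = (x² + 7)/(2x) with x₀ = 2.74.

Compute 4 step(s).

Equation: x² - 7 = 0
Fixed-point form: x = (x² + 7)/(2x)
x₀ = 2.74

x_1 = g(2.740000) = 2.647372
x_2 = g(2.647372) = 2.645752
x_3 = g(2.645752) = 2.645751
x_4 = g(2.645751) = 2.645751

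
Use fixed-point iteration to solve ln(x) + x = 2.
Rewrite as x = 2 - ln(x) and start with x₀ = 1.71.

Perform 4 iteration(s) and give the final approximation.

Equation: ln(x) + x = 2
Fixed-point form: x = 2 - ln(x)
x₀ = 1.71

x_1 = g(1.710000) = 1.463507
x_2 = g(1.463507) = 1.619165
x_3 = g(1.619165) = 1.518090
x_4 = g(1.518090) = 1.582547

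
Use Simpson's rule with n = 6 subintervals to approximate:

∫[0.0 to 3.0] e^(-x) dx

f(x) = e^(-x)
a = 0.0, b = 3.0, n = 6
h = (b - a)/n = 0.500000

Simpson's rule: (h/3)[f(x₀) + 4f(x₁) + 2f(x₂) + ... + f(xₙ)]

x_0 = 0.0000, f(x_0) = 1.000000, coefficient = 1
x_1 = 0.5000, f(x_1) = 0.606531, coefficient = 4
x_2 = 1.0000, f(x_2) = 0.367879, coefficient = 2
x_3 = 1.5000, f(x_3) = 0.223130, coefficient = 4
x_4 = 2.0000, f(x_4) = 0.135335, coefficient = 2
x_5 = 2.5000, f(x_5) = 0.082085, coefficient = 4
x_6 = 3.0000, f(x_6) = 0.049787, coefficient = 1

I ≈ (0.500000/3) × 5.703200 = 0.950533
Exact value: 0.950213
Error: 0.000320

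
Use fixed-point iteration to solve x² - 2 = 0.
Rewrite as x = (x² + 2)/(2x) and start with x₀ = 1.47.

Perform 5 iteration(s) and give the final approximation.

Equation: x² - 2 = 0
Fixed-point form: x = (x² + 2)/(2x)
x₀ = 1.47

x_1 = g(1.470000) = 1.415272
x_2 = g(1.415272) = 1.414214
x_3 = g(1.414214) = 1.414214
x_4 = g(1.414214) = 1.414214
x_5 = g(1.414214) = 1.414214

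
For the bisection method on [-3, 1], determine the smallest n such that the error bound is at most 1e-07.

We need (b-a)/2^n ≤ 1e-07
(1 - (-3))/2^n ≤ 1e-07
4/2^n ≤ 1e-07
2^n ≥ 40000000
n ≥ log₂(40000000) = 25.25
n ≥ 26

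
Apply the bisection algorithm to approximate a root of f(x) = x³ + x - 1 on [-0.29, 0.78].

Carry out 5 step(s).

f(x) = x³ + x - 1
Initial interval: [-0.29, 0.78]

Iteration 1:
  c_1 = (-0.290000 + 0.780000)/2 = 0.245000
  f(c_1) = f(0.245000) = -0.740294
  f(a) × f(c) ≥ 0, new interval: [0.245000, 0.780000]
Iteration 2:
  c_2 = (0.245000 + 0.780000)/2 = 0.512500
  f(c_2) = f(0.512500) = -0.352889
  f(a) × f(c) ≥ 0, new interval: [0.512500, 0.780000]
Iteration 3:
  c_3 = (0.512500 + 0.780000)/2 = 0.646250
  f(c_3) = f(0.646250) = -0.083851
  f(a) × f(c) ≥ 0, new interval: [0.646250, 0.780000]
Iteration 4:
  c_4 = (0.646250 + 0.780000)/2 = 0.713125
  f(c_4) = f(0.713125) = 0.075783
  f(a) × f(c) < 0, new interval: [0.646250, 0.713125]
Iteration 5:
  c_5 = (0.646250 + 0.713125)/2 = 0.679688
  f(c_5) = f(0.679688) = -0.006314
  f(a) × f(c) ≥ 0, new interval: [0.679688, 0.713125]

After 5 iteration(s), the approximation is c_5 = 0.679688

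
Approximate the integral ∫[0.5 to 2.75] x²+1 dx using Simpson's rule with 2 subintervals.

f(x) = x²+1
a = 0.5, b = 2.75, n = 2
h = (b - a)/n = 1.125000

Simpson's rule: (h/3)[f(x₀) + 4f(x₁) + 2f(x₂) + ... + f(xₙ)]

x_0 = 0.5000, f(x_0) = 1.250000, coefficient = 1
x_1 = 1.6250, f(x_1) = 3.640625, coefficient = 4
x_2 = 2.7500, f(x_2) = 8.562500, coefficient = 1

I ≈ (1.125000/3) × 24.375000 = 9.140625
Exact value: 9.140625
Error: 0.000000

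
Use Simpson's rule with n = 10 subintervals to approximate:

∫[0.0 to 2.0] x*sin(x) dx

f(x) = x*sin(x)
a = 0.0, b = 2.0, n = 10
h = (b - a)/n = 0.200000

Simpson's rule: (h/3)[f(x₀) + 4f(x₁) + 2f(x₂) + ... + f(xₙ)]

x_0 = 0.0000, f(x_0) = 0.000000, coefficient = 1
x_1 = 0.2000, f(x_1) = 0.039734, coefficient = 4
x_2 = 0.4000, f(x_2) = 0.155767, coefficient = 2
x_3 = 0.6000, f(x_3) = 0.338785, coefficient = 4
x_4 = 0.8000, f(x_4) = 0.573885, coefficient = 2
x_5 = 1.0000, f(x_5) = 0.841471, coefficient = 4
x_6 = 1.2000, f(x_6) = 1.118447, coefficient = 2
x_7 = 1.4000, f(x_7) = 1.379630, coefficient = 4
x_8 = 1.6000, f(x_8) = 1.599318, coefficient = 2
x_9 = 1.8000, f(x_9) = 1.752926, coefficient = 4
x_10 = 2.0000, f(x_10) = 1.818595, coefficient = 1

I ≈ (0.200000/3) × 26.123611 = 1.741574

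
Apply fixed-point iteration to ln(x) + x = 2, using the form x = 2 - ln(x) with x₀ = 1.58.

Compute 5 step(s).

Equation: ln(x) + x = 2
Fixed-point form: x = 2 - ln(x)
x₀ = 1.58

x_1 = g(1.580000) = 1.542575
x_2 = g(1.542575) = 1.566547
x_3 = g(1.566547) = 1.551126
x_4 = g(1.551126) = 1.561019
x_5 = g(1.561019) = 1.554661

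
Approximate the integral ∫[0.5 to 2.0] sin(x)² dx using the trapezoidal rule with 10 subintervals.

f(x) = sin(x)²
a = 0.5, b = 2.0, n = 10
h = (b - a)/n = 0.150000

Trapezoidal rule: (h/2)[f(x₀) + 2f(x₁) + 2f(x₂) + ... + f(xₙ)]

x_0 = 0.5000, f(x_0) = 0.229849, coefficient = 1
x_1 = 0.6500, f(x_1) = 0.366251, coefficient = 2
x_2 = 0.8000, f(x_2) = 0.514600, coefficient = 2
x_3 = 0.9500, f(x_3) = 0.661645, coefficient = 2
x_4 = 1.1000, f(x_4) = 0.794251, coefficient = 2
x_5 = 1.2500, f(x_5) = 0.900572, coefficient = 2
x_6 = 1.4000, f(x_6) = 0.971111, coefficient = 2
x_7 = 1.5500, f(x_7) = 0.999568, coefficient = 2
x_8 = 1.7000, f(x_8) = 0.983399, coefficient = 2
x_9 = 1.8500, f(x_9) = 0.924050, coefficient = 2
x_10 = 2.0000, f(x_10) = 0.826822, coefficient = 1

I ≈ (0.150000/2) × 15.287561 = 1.146567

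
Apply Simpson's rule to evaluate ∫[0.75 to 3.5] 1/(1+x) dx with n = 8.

f(x) = 1/(1+x)
a = 0.75, b = 3.5, n = 8
h = (b - a)/n = 0.343750

Simpson's rule: (h/3)[f(x₀) + 4f(x₁) + 2f(x₂) + ... + f(xₙ)]

x_0 = 0.7500, f(x_0) = 0.571429, coefficient = 1
x_1 = 1.0938, f(x_1) = 0.477612, coefficient = 4
x_2 = 1.4375, f(x_2) = 0.410256, coefficient = 2
x_3 = 1.7812, f(x_3) = 0.359551, coefficient = 4
x_4 = 2.1250, f(x_4) = 0.320000, coefficient = 2
x_5 = 2.4688, f(x_5) = 0.288288, coefficient = 4
x_6 = 2.8125, f(x_6) = 0.262295, coefficient = 2
x_7 = 3.1562, f(x_7) = 0.240602, coefficient = 4
x_8 = 3.5000, f(x_8) = 0.222222, coefficient = 1

I ≈ (0.343750/3) × 8.242963 = 0.944506
Exact value: 0.944462
Error: 0.000045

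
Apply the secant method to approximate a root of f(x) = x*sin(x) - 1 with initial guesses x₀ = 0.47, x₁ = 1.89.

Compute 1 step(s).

f(x) = x*sin(x) - 1
x₀ = 0.47, x₁ = 1.89

Secant formula: x_{n+1} = x_n - f(x_n)(x_n - x_{n-1})/(f(x_n) - f(x_{n-1}))

Iteration 1:
  f(0.470000) = -0.787143
  f(1.890000) = 0.794528
  x_2 = 1.890000 - 0.794528×(1.890000 - 0.470000)/(0.794528 - (-0.787143))
       = 1.176685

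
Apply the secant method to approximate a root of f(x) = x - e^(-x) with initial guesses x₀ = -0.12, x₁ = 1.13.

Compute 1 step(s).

f(x) = x - e^(-x)
x₀ = -0.12, x₁ = 1.13

Secant formula: x_{n+1} = x_n - f(x_n)(x_n - x_{n-1})/(f(x_n) - f(x_{n-1}))

Iteration 1:
  f(-0.120000) = -1.247497
  f(1.130000) = 0.806967
  x_2 = 1.130000 - 0.806967×(1.130000 - (-0.120000))/(0.806967 - (-1.247497))
       = 0.639016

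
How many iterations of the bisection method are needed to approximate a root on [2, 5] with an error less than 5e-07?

We need (b-a)/2^n ≤ 5e-07
(5 - 2)/2^n ≤ 5e-07
3/2^n ≤ 5e-07
2^n ≥ 6000000
n ≥ log₂(6000000) = 22.52
n ≥ 23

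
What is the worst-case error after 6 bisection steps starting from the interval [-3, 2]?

Bisection error bound: |error| ≤ (b-a)/2^n
|error| ≤ (2 - (-3))/2^6 = 5/2^6
|error| ≤ 0.0781250000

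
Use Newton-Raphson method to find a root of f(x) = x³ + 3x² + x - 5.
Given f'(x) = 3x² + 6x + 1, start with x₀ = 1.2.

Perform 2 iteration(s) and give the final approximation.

f(x) = x³ + 3x² + x - 5
f'(x) = 3x² + 6x + 1
x₀ = 1.2

Newton-Raphson formula: x_{n+1} = x_n - f(x_n)/f'(x_n)

Iteration 1:
  f(1.200000) = 2.248000
  f'(1.200000) = 12.520000
  x_1 = 1.200000 - 2.248000/12.520000 = 1.020447
Iteration 2:
  f(1.020447) = 0.206990
  f'(1.020447) = 10.246622
  x_2 = 1.020447 - 0.206990/10.246622 = 1.000246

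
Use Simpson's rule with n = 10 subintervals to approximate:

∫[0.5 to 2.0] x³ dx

f(x) = x³
a = 0.5, b = 2.0, n = 10
h = (b - a)/n = 0.150000

Simpson's rule: (h/3)[f(x₀) + 4f(x₁) + 2f(x₂) + ... + f(xₙ)]

x_0 = 0.5000, f(x_0) = 0.125000, coefficient = 1
x_1 = 0.6500, f(x_1) = 0.274625, coefficient = 4
x_2 = 0.8000, f(x_2) = 0.512000, coefficient = 2
x_3 = 0.9500, f(x_3) = 0.857375, coefficient = 4
x_4 = 1.1000, f(x_4) = 1.331000, coefficient = 2
x_5 = 1.2500, f(x_5) = 1.953125, coefficient = 4
x_6 = 1.4000, f(x_6) = 2.744000, coefficient = 2
x_7 = 1.5500, f(x_7) = 3.723875, coefficient = 4
x_8 = 1.7000, f(x_8) = 4.913000, coefficient = 2
x_9 = 1.8500, f(x_9) = 6.331625, coefficient = 4
x_10 = 2.0000, f(x_10) = 8.000000, coefficient = 1

I ≈ (0.150000/3) × 79.687500 = 3.984375
Exact value: 3.984375
Error: 0.000000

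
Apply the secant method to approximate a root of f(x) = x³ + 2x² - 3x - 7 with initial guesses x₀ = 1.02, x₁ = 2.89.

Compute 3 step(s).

f(x) = x³ + 2x² - 3x - 7
x₀ = 1.02, x₁ = 2.89

Secant formula: x_{n+1} = x_n - f(x_n)(x_n - x_{n-1})/(f(x_n) - f(x_{n-1}))

Iteration 1:
  f(1.020000) = -6.917992
  f(2.890000) = 25.171769
  x_2 = 2.890000 - 25.171769×(2.890000 - 1.020000)/(25.171769 - (-6.917992))
       = 1.423139
Iteration 2:
  f(2.890000) = 25.171769
  f(1.423139) = -4.336446
  x_3 = 1.423139 - (-4.336446)×(1.423139 - 2.890000)/(-4.336446 - 25.171769)
       = 1.638705
Iteration 3:
  f(1.423139) = -4.336446
  f(1.638705) = -2.144902
  x_4 = 1.638705 - (-2.144902)×(1.638705 - 1.423139)/(-2.144902 - (-4.336446))
       = 1.849683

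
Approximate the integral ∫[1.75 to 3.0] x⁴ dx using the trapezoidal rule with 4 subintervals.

f(x) = x⁴
a = 1.75, b = 3.0, n = 4
h = (b - a)/n = 0.312500

Trapezoidal rule: (h/2)[f(x₀) + 2f(x₁) + 2f(x₂) + ... + f(xₙ)]

x_0 = 1.7500, f(x_0) = 9.378906, coefficient = 1
x_1 = 2.0625, f(x_1) = 18.095718, coefficient = 2
x_2 = 2.3750, f(x_2) = 31.816650, coefficient = 2
x_3 = 2.6875, f(x_3) = 52.166763, coefficient = 2
x_4 = 3.0000, f(x_4) = 81.000000, coefficient = 1

I ≈ (0.312500/2) × 294.537170 = 46.021433
Exact value: 45.317383
Error: 0.704050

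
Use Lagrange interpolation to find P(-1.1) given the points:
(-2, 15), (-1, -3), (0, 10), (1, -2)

Lagrange interpolation formula:
P(x) = Σ yᵢ × Lᵢ(x)
where Lᵢ(x) = Π_{j≠i} (x - xⱼ)/(xᵢ - xⱼ)

L_0(-1.1) = (-1.1 - (-1))/(-2 - (-1)) × (-1.1 - 0)/(-2 - 0) × (-1.1 - 1)/(-2 - 1) = 0.038500
L_1(-1.1) = (-1.1 - (-2))/(-1 - (-2)) × (-1.1 - 0)/(-1 - 0) × (-1.1 - 1)/(-1 - 1) = 1.039500
L_2(-1.1) = (-1.1 - (-2))/(0 - (-2)) × (-1.1 - (-1))/(0 - (-1)) × (-1.1 - 1)/(0 - 1) = -0.094500
L_3(-1.1) = (-1.1 - (-2))/(1 - (-2)) × (-1.1 - (-1))/(1 - (-1)) × (-1.1 - 0)/(1 - 0) = 0.016500

P(-1.1) = 15×L_0(-1.1) + (-3)×L_1(-1.1) + 10×L_2(-1.1) + (-2)×L_3(-1.1)
P(-1.1) = -3.519000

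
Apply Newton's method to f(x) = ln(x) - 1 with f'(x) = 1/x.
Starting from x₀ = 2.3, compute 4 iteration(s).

f(x) = ln(x) - 1
f'(x) = 1/x
x₀ = 2.3

Newton-Raphson formula: x_{n+1} = x_n - f(x_n)/f'(x_n)

Iteration 1:
  f(2.300000) = -0.167091
  f'(2.300000) = 0.434783
  x_1 = 2.300000 - (-0.167091)/0.434783 = 2.684309
Iteration 2:
  f(2.684309) = -0.012577
  f'(2.684309) = 0.372535
  x_2 = 2.684309 - (-0.012577)/0.372535 = 2.718069
Iteration 3:
  f(2.718069) = -0.000078
  f'(2.718069) = 0.367908
  x_3 = 2.718069 - (-0.000078)/0.367908 = 2.718282
Iteration 4:
  f(2.718282) = 0.000000
  f'(2.718282) = 0.367879
  x_4 = 2.718282 - 0.000000/0.367879 = 2.718282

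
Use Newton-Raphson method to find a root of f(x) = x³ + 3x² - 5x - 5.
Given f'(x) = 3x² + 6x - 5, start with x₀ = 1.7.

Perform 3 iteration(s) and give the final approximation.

f(x) = x³ + 3x² - 5x - 5
f'(x) = 3x² + 6x - 5
x₀ = 1.7

Newton-Raphson formula: x_{n+1} = x_n - f(x_n)/f'(x_n)

Iteration 1:
  f(1.700000) = 0.083000
  f'(1.700000) = 13.870000
  x_1 = 1.700000 - 0.083000/13.870000 = 1.694016
Iteration 2:
  f(1.694016) = 0.000290
  f'(1.694016) = 13.773164
  x_2 = 1.694016 - 0.000290/13.773164 = 1.693995
Iteration 3:
  f(1.693995) = 0.000000
  f'(1.693995) = 13.772824
  x_3 = 1.693995 - 0.000000/13.772824 = 1.693995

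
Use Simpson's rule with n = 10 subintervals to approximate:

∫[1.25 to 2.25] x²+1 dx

f(x) = x²+1
a = 1.25, b = 2.25, n = 10
h = (b - a)/n = 0.100000

Simpson's rule: (h/3)[f(x₀) + 4f(x₁) + 2f(x₂) + ... + f(xₙ)]

x_0 = 1.2500, f(x_0) = 2.562500, coefficient = 1
x_1 = 1.3500, f(x_1) = 2.822500, coefficient = 4
x_2 = 1.4500, f(x_2) = 3.102500, coefficient = 2
x_3 = 1.5500, f(x_3) = 3.402500, coefficient = 4
x_4 = 1.6500, f(x_4) = 3.722500, coefficient = 2
x_5 = 1.7500, f(x_5) = 4.062500, coefficient = 4
x_6 = 1.8500, f(x_6) = 4.422500, coefficient = 2
x_7 = 1.9500, f(x_7) = 4.802500, coefficient = 4
x_8 = 2.0500, f(x_8) = 5.202500, coefficient = 2
x_9 = 2.1500, f(x_9) = 5.622500, coefficient = 4
x_10 = 2.2500, f(x_10) = 6.062500, coefficient = 1

I ≈ (0.100000/3) × 124.375000 = 4.145833
Exact value: 4.145833
Error: 0.000000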